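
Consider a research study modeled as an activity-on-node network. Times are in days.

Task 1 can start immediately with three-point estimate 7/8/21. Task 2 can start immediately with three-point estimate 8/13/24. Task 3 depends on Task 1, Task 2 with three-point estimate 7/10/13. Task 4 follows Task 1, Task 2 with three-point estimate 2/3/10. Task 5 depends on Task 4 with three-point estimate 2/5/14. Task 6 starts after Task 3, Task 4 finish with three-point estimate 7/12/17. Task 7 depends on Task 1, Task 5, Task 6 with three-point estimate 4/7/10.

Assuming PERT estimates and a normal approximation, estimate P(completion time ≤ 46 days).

0.808

te_Task 1 = (7 + 4·8 + 21)/6 = 60/6 = 10; σ²_Task 1 = ((21−7)/6)² = 5.444
te_Task 2 = (8 + 4·13 + 24)/6 = 84/6 = 14; σ²_Task 2 = ((24−8)/6)² = 7.111
te_Task 3 = (7 + 4·10 + 13)/6 = 60/6 = 10; σ²_Task 3 = ((13−7)/6)² = 1.000
te_Task 4 = (2 + 4·3 + 10)/6 = 24/6 = 4; σ²_Task 4 = ((10−2)/6)² = 1.778
te_Task 5 = (2 + 4·5 + 14)/6 = 36/6 = 6; σ²_Task 5 = ((14−2)/6)² = 4.000
te_Task 6 = (7 + 4·12 + 17)/6 = 72/6 = 12; σ²_Task 6 = ((17−7)/6)² = 2.778
te_Task 7 = (4 + 4·7 + 10)/6 = 42/6 = 7; σ²_Task 7 = ((10−4)/6)² = 1.000

Forward pass:
ES_Task 1 = 0; EF_Task 1 = 10
ES_Task 2 = 0; EF_Task 2 = 14
ES_Task 3 = max(EF_Task 1=10, EF_Task 2=14) = 14; EF_Task 3 = 14+10 = 24
ES_Task 4 = max(EF_Task 1=10, EF_Task 2=14) = 14; EF_Task 4 = 14+4 = 18
ES_Task 5 = 18; EF_Task 5 = 18+6 = 24
ES_Task 6 = max(EF_Task 3=24, EF_Task 4=18) = 24; EF_Task 6 = 24+12 = 36
ES_Task 7 = max(EF_Task 1=10, EF_Task 5=24, EF_Task 6=36) = 36; EF_Task 7 = 36+7 = 43
Expected project duration μ = 43 days. Critical path: Task 2 → Task 3 → Task 6 → Task 7.

Variance along critical path = 7.111 + 1.000 + 2.778 + 1.000 = 11.889; σ = √11.889 = 3.448 days.
Z = (46 − 43) / 3.448 = 0.870
P(T ≤ 46) = Φ(0.870) ≈ 0.808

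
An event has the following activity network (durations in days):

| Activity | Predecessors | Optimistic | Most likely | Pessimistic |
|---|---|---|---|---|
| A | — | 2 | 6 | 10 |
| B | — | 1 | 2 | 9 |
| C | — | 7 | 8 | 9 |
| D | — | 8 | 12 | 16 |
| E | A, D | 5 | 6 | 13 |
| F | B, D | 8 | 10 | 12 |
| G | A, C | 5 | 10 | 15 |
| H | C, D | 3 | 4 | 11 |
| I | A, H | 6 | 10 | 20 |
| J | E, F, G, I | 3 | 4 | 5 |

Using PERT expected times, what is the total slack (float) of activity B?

te_A = (2 + 4·6 + 10)/6 = 36/6 = 6
te_B = (1 + 4·2 + 9)/6 = 18/6 = 3
te_C = (7 + 4·8 + 9)/6 = 48/6 = 8
te_D = (8 + 4·12 + 16)/6 = 72/6 = 12
te_E = (5 + 4·6 + 13)/6 = 42/6 = 7
te_F = (8 + 4·10 + 12)/6 = 60/6 = 10
te_G = (5 + 4·10 + 15)/6 = 60/6 = 10
te_H = (3 + 4·4 + 11)/6 = 30/6 = 5
te_I = (6 + 4·10 + 20)/6 = 66/6 = 11
te_J = (3 + 4·4 + 5)/6 = 24/6 = 4

Forward pass:
ES_A = 0; EF_A = 6
ES_B = 0; EF_B = 3
ES_C = 0; EF_C = 8
ES_D = 0; EF_D = 12
ES_E = max(EF_A=6, EF_D=12) = 12; EF_E = 12+7 = 19
ES_F = max(EF_B=3, EF_D=12) = 12; EF_F = 12+10 = 22
ES_G = max(EF_A=6, EF_C=8) = 8; EF_G = 8+10 = 18
ES_H = max(EF_C=8, EF_D=12) = 12; EF_H = 12+5 = 17
ES_I = max(EF_A=6, EF_H=17) = 17; EF_I = 17+11 = 28
ES_J = max(EF_E=19, EF_F=22, EF_G=18, EF_I=28) = 28; EF_J = 28+4 = 32
Expected project duration μ = 32 days. Critical path: D → H → I → J.

Backward pass:
LF_J = 32; LS_J = 32−4 = 28
LF_I = LS_J = 28; LS_I = 28−11 = 17
LF_H = LS_I = 17; LS_H = 17−5 = 12
LF_G = LS_J = 28; LS_G = 28−10 = 18
LF_F = LS_J = 28; LS_F = 28−10 = 18
LF_E = LS_J = 28; LS_E = 28−7 = 21
LF_D = min(LS_E=21, LS_F=18, LS_H=12) = 12; LS_D = 12−12 = 0
LF_C = min(LS_G=18, LS_H=12) = 12; LS_C = 12−8 = 4
LF_B = LS_F = 18; LS_B = 18−3 = 15
LF_A = min(LS_E=21, LS_G=18, LS_I=17) = 17; LS_A = 17−6 = 11
Slack_B = LS_B − ES_B = 15 − 0 = 15

15 days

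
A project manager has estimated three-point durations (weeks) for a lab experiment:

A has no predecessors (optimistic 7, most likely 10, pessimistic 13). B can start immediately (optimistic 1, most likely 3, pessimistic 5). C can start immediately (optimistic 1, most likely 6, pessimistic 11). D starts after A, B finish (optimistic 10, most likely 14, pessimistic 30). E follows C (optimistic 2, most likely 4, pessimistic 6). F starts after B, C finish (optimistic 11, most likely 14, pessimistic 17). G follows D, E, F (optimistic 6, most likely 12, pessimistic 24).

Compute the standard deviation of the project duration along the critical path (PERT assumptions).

te_A = (7 + 4·10 + 13)/6 = 60/6 = 10; σ²_A = ((13−7)/6)² = 1.000
te_B = (1 + 4·3 + 5)/6 = 18/6 = 3; σ²_B = ((5−1)/6)² = 0.444
te_C = (1 + 4·6 + 11)/6 = 36/6 = 6; σ²_C = ((11−1)/6)² = 2.778
te_D = (10 + 4·14 + 30)/6 = 96/6 = 16; σ²_D = ((30−10)/6)² = 11.111
te_E = (2 + 4·4 + 6)/6 = 24/6 = 4; σ²_E = ((6−2)/6)² = 0.444
te_F = (11 + 4·14 + 17)/6 = 84/6 = 14; σ²_F = ((17−11)/6)² = 1.000
te_G = (6 + 4·12 + 24)/6 = 78/6 = 13; σ²_G = ((24−6)/6)² = 9.000

Forward pass:
ES_A = 0; EF_A = 10
ES_B = 0; EF_B = 3
ES_C = 0; EF_C = 6
ES_D = max(EF_A=10, EF_B=3) = 10; EF_D = 10+16 = 26
ES_E = 6; EF_E = 6+4 = 10
ES_F = max(EF_B=3, EF_C=6) = 6; EF_F = 6+14 = 20
ES_G = max(EF_D=26, EF_E=10, EF_F=20) = 26; EF_G = 26+13 = 39
Expected project duration μ = 39 weeks. Critical path: A → D → G.

Variance along critical path = 1.000 + 11.111 + 9.000 = 21.111
σ = √21.111 = 4.595 weeks

4.59 weeks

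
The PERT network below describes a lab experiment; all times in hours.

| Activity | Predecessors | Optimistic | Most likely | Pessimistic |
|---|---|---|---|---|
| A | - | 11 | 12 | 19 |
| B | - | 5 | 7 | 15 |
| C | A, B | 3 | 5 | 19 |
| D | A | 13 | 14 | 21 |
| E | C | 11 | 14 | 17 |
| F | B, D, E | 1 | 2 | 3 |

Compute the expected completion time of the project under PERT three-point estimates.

te_A = (11 + 4·12 + 19)/6 = 78/6 = 13
te_B = (5 + 4·7 + 15)/6 = 48/6 = 8
te_C = (3 + 4·5 + 19)/6 = 42/6 = 7
te_D = (13 + 4·14 + 21)/6 = 90/6 = 15
te_E = (11 + 4·14 + 17)/6 = 84/6 = 14
te_F = (1 + 4·2 + 3)/6 = 12/6 = 2

Forward pass:
ES_A = 0; EF_A = 13
ES_B = 0; EF_B = 8
ES_C = max(EF_A=13, EF_B=8) = 13; EF_C = 13+7 = 20
ES_D = 13; EF_D = 13+15 = 28
ES_E = 20; EF_E = 20+14 = 34
ES_F = max(EF_B=8, EF_D=28, EF_E=34) = 34; EF_F = 34+2 = 36
Expected project duration μ = 36 hours. Critical path: A → C → E → F.

36 hours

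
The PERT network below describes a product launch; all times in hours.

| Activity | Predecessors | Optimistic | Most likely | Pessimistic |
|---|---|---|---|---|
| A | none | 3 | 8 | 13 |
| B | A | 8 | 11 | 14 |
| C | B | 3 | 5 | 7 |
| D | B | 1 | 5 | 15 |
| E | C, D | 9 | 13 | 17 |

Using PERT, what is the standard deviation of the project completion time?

te_A = (3 + 4·8 + 13)/6 = 48/6 = 8; σ²_A = ((13−3)/6)² = 2.778
te_B = (8 + 4·11 + 14)/6 = 66/6 = 11; σ²_B = ((14−8)/6)² = 1.000
te_C = (3 + 4·5 + 7)/6 = 30/6 = 5; σ²_C = ((7−3)/6)² = 0.444
te_D = (1 + 4·5 + 15)/6 = 36/6 = 6; σ²_D = ((15−1)/6)² = 5.444
te_E = (9 + 4·13 + 17)/6 = 78/6 = 13; σ²_E = ((17−9)/6)² = 1.778

Forward pass:
ES_A = 0; EF_A = 8
ES_B = 8; EF_B = 8+11 = 19
ES_C = 19; EF_C = 19+5 = 24
ES_D = 19; EF_D = 19+6 = 25
ES_E = max(EF_C=24, EF_D=25) = 25; EF_E = 25+13 = 38
Expected project duration μ = 38 hours. Critical path: A → B → D → E.

Variance along critical path = 2.778 + 1.000 + 5.444 + 1.778 = 11.000
σ = √11.000 = 3.317 hours

3.32 hours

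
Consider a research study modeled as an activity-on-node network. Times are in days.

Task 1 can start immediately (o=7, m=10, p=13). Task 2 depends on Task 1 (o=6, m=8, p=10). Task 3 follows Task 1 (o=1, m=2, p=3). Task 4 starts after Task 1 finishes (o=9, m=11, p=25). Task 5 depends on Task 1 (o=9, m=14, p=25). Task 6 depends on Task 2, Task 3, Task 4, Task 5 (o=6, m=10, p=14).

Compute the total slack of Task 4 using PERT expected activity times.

te_Task 1 = (7 + 4·10 + 13)/6 = 60/6 = 10
te_Task 2 = (6 + 4·8 + 10)/6 = 48/6 = 8
te_Task 3 = (1 + 4·2 + 3)/6 = 12/6 = 2
te_Task 4 = (9 + 4·11 + 25)/6 = 78/6 = 13
te_Task 5 = (9 + 4·14 + 25)/6 = 90/6 = 15
te_Task 6 = (6 + 4·10 + 14)/6 = 60/6 = 10

Forward pass:
ES_Task 1 = 0; EF_Task 1 = 10
ES_Task 2 = 10; EF_Task 2 = 10+8 = 18
ES_Task 3 = 10; EF_Task 3 = 10+2 = 12
ES_Task 4 = 10; EF_Task 4 = 10+13 = 23
ES_Task 5 = 10; EF_Task 5 = 10+15 = 25
ES_Task 6 = max(EF_Task 2=18, EF_Task 3=12, EF_Task 4=23, EF_Task 5=25) = 25; EF_Task 6 = 25+10 = 35
Expected project duration μ = 35 days. Critical path: Task 1 → Task 5 → Task 6.

Backward pass:
LF_Task 6 = 35; LS_Task 6 = 35−10 = 25
LF_Task 5 = LS_Task 6 = 25; LS_Task 5 = 25−15 = 10
LF_Task 4 = LS_Task 6 = 25; LS_Task 4 = 25−13 = 12
LF_Task 3 = LS_Task 6 = 25; LS_Task 3 = 25−2 = 23
LF_Task 2 = LS_Task 6 = 25; LS_Task 2 = 25−8 = 17
LF_Task 1 = min(LS_Task 2=17, LS_Task 3=23, LS_Task 4=12, LS_Task 5=10) = 10; LS_Task 1 = 10−10 = 0
Slack_Task 4 = LS_Task 4 − ES_Task 4 = 12 − 10 = 2

2 days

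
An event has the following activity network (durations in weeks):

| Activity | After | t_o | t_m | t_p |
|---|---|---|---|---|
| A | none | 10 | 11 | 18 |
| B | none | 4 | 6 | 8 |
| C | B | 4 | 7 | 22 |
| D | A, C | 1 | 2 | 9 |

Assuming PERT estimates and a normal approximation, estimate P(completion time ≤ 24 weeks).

0.963

te_A = (10 + 4·11 + 18)/6 = 72/6 = 12; σ²_A = ((18−10)/6)² = 1.778
te_B = (4 + 4·6 + 8)/6 = 36/6 = 6; σ²_B = ((8−4)/6)² = 0.444
te_C = (4 + 4·7 + 22)/6 = 54/6 = 9; σ²_C = ((22−4)/6)² = 9.000
te_D = (1 + 4·2 + 9)/6 = 18/6 = 3; σ²_D = ((9−1)/6)² = 1.778

Forward pass:
ES_A = 0; EF_A = 12
ES_B = 0; EF_B = 6
ES_C = 6; EF_C = 6+9 = 15
ES_D = max(EF_A=12, EF_C=15) = 15; EF_D = 15+3 = 18
Expected project duration μ = 18 weeks. Critical path: B → C → D.

Variance along critical path = 0.444 + 9.000 + 1.778 = 11.222; σ = √11.222 = 3.350 weeks.
Z = (24 − 18) / 3.350 = 1.791
P(T ≤ 24) = Φ(1.791) ≈ 0.963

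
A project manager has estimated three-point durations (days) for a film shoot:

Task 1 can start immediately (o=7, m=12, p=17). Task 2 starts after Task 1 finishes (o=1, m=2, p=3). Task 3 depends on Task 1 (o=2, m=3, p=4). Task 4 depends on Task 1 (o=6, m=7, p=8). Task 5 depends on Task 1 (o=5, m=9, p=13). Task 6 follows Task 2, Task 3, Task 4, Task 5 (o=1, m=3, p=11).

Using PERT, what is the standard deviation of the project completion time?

2.71 days

te_Task 1 = (7 + 4·12 + 17)/6 = 72/6 = 12; σ²_Task 1 = ((17−7)/6)² = 2.778
te_Task 2 = (1 + 4·2 + 3)/6 = 12/6 = 2; σ²_Task 2 = ((3−1)/6)² = 0.111
te_Task 3 = (2 + 4·3 + 4)/6 = 18/6 = 3; σ²_Task 3 = ((4−2)/6)² = 0.111
te_Task 4 = (6 + 4·7 + 8)/6 = 42/6 = 7; σ²_Task 4 = ((8−6)/6)² = 0.111
te_Task 5 = (5 + 4·9 + 13)/6 = 54/6 = 9; σ²_Task 5 = ((13−5)/6)² = 1.778
te_Task 6 = (1 + 4·3 + 11)/6 = 24/6 = 4; σ²_Task 6 = ((11−1)/6)² = 2.778

Forward pass:
ES_Task 1 = 0; EF_Task 1 = 12
ES_Task 2 = 12; EF_Task 2 = 12+2 = 14
ES_Task 3 = 12; EF_Task 3 = 12+3 = 15
ES_Task 4 = 12; EF_Task 4 = 12+7 = 19
ES_Task 5 = 12; EF_Task 5 = 12+9 = 21
ES_Task 6 = max(EF_Task 2=14, EF_Task 3=15, EF_Task 4=19, EF_Task 5=21) = 21; EF_Task 6 = 21+4 = 25
Expected project duration μ = 25 days. Critical path: Task 1 → Task 5 → Task 6.

Variance along critical path = 2.778 + 1.778 + 2.778 = 7.333
σ = √7.333 = 2.708 days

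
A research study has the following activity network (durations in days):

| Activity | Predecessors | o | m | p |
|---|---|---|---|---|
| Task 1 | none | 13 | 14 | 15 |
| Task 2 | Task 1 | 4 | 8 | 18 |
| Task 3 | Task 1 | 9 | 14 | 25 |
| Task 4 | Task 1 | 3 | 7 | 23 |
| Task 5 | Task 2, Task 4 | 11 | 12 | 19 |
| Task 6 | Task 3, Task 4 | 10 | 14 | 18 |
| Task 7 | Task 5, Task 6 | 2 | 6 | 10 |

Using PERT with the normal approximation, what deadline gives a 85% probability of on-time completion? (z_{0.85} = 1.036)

52.4 days

te_Task 1 = (13 + 4·14 + 15)/6 = 84/6 = 14; σ²_Task 1 = ((15−13)/6)² = 0.111
te_Task 2 = (4 + 4·8 + 18)/6 = 54/6 = 9; σ²_Task 2 = ((18−4)/6)² = 5.444
te_Task 3 = (9 + 4·14 + 25)/6 = 90/6 = 15; σ²_Task 3 = ((25−9)/6)² = 7.111
te_Task 4 = (3 + 4·7 + 23)/6 = 54/6 = 9; σ²_Task 4 = ((23−3)/6)² = 11.111
te_Task 5 = (11 + 4·12 + 19)/6 = 78/6 = 13; σ²_Task 5 = ((19−11)/6)² = 1.778
te_Task 6 = (10 + 4·14 + 18)/6 = 84/6 = 14; σ²_Task 6 = ((18−10)/6)² = 1.778
te_Task 7 = (2 + 4·6 + 10)/6 = 36/6 = 6; σ²_Task 7 = ((10−2)/6)² = 1.778

Forward pass:
ES_Task 1 = 0; EF_Task 1 = 14
ES_Task 2 = 14; EF_Task 2 = 14+9 = 23
ES_Task 3 = 14; EF_Task 3 = 14+15 = 29
ES_Task 4 = 14; EF_Task 4 = 14+9 = 23
ES_Task 5 = max(EF_Task 2=23, EF_Task 4=23) = 23; EF_Task 5 = 23+13 = 36
ES_Task 6 = max(EF_Task 3=29, EF_Task 4=23) = 29; EF_Task 6 = 29+14 = 43
ES_Task 7 = max(EF_Task 5=36, EF_Task 6=43) = 43; EF_Task 7 = 43+6 = 49
Expected project duration μ = 49 days. Critical path: Task 1 → Task 3 → Task 6 → Task 7.

Variance along critical path = 0.111 + 7.111 + 1.778 + 1.778 = 10.778; σ = 3.283 days.
D = μ + z·σ = 49 + 1.036·3.283 = 52.4 days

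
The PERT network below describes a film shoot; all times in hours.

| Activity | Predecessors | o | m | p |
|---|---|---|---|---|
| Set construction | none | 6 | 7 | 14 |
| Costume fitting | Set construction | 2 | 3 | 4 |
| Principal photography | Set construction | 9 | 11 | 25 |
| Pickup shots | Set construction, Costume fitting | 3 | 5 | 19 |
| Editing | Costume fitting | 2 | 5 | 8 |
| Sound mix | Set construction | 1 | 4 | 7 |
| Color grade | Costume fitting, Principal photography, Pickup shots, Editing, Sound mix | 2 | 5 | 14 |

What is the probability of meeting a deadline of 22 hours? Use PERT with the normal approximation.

0.082

te_Set construction = (6 + 4·7 + 14)/6 = 48/6 = 8; σ²_Set construction = ((14−6)/6)² = 1.778
te_Costume fitting = (2 + 4·3 + 4)/6 = 18/6 = 3; σ²_Costume fitting = ((4−2)/6)² = 0.111
te_Principal photography = (9 + 4·11 + 25)/6 = 78/6 = 13; σ²_Principal photography = ((25−9)/6)² = 7.111
te_Pickup shots = (3 + 4·5 + 19)/6 = 42/6 = 7; σ²_Pickup shots = ((19−3)/6)² = 7.111
te_Editing = (2 + 4·5 + 8)/6 = 30/6 = 5; σ²_Editing = ((8−2)/6)² = 1.000
te_Sound mix = (1 + 4·4 + 7)/6 = 24/6 = 4; σ²_Sound mix = ((7−1)/6)² = 1.000
te_Color grade = (2 + 4·5 + 14)/6 = 36/6 = 6; σ²_Color grade = ((14−2)/6)² = 4.000

Forward pass:
ES_Set construction = 0; EF_Set construction = 8
ES_Costume fitting = 8; EF_Costume fitting = 8+3 = 11
ES_Principal photography = 8; EF_Principal photography = 8+13 = 21
ES_Pickup shots = max(EF_Set construction=8, EF_Costume fitting=11) = 11; EF_Pickup shots = 11+7 = 18
ES_Editing = 11; EF_Editing = 11+5 = 16
ES_Sound mix = 8; EF_Sound mix = 8+4 = 12
ES_Color grade = max(EF_Costume fitting=11, EF_Principal photography=21, EF_Pickup shots=18, EF_Editing=16, EF_Sound mix=12) = 21; EF_Color grade = 21+6 = 27
Expected project duration μ = 27 hours. Critical path: Set construction → Principal photography → Color grade.

Variance along critical path = 1.778 + 7.111 + 4.000 = 12.889; σ = √12.889 = 3.590 hours.
Z = (22 − 27) / 3.590 = -1.393
P(T ≤ 22) = Φ(-1.393) ≈ 0.082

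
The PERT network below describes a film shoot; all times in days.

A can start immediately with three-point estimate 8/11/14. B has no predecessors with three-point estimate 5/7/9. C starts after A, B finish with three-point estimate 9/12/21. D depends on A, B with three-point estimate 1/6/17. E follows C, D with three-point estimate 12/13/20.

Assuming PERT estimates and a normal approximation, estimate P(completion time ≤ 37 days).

te_A = (8 + 4·11 + 14)/6 = 66/6 = 11; σ²_A = ((14−8)/6)² = 1.000
te_B = (5 + 4·7 + 9)/6 = 42/6 = 7; σ²_B = ((9−5)/6)² = 0.444
te_C = (9 + 4·12 + 21)/6 = 78/6 = 13; σ²_C = ((21−9)/6)² = 4.000
te_D = (1 + 4·6 + 17)/6 = 42/6 = 7; σ²_D = ((17−1)/6)² = 7.111
te_E = (12 + 4·13 + 20)/6 = 84/6 = 14; σ²_E = ((20−12)/6)² = 1.778

Forward pass:
ES_A = 0; EF_A = 11
ES_B = 0; EF_B = 7
ES_C = max(EF_A=11, EF_B=7) = 11; EF_C = 11+13 = 24
ES_D = max(EF_A=11, EF_B=7) = 11; EF_D = 11+7 = 18
ES_E = max(EF_C=24, EF_D=18) = 24; EF_E = 24+14 = 38
Expected project duration μ = 38 days. Critical path: A → C → E.

Variance along critical path = 1.000 + 4.000 + 1.778 = 6.778; σ = √6.778 = 2.603 days.
Z = (37 − 38) / 2.603 = -0.384
P(T ≤ 37) = Φ(-0.384) ≈ 0.350

0.350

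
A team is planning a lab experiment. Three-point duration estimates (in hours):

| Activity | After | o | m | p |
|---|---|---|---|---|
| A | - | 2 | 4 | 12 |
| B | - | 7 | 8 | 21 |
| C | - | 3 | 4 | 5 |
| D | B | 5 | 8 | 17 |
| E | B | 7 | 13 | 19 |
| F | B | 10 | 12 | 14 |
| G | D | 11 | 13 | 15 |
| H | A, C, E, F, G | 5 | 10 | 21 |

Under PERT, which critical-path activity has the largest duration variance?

H

te_A = (2 + 4·4 + 12)/6 = 30/6 = 5; σ²_A = ((12−2)/6)² = 2.778
te_B = (7 + 4·8 + 21)/6 = 60/6 = 10; σ²_B = ((21−7)/6)² = 5.444
te_C = (3 + 4·4 + 5)/6 = 24/6 = 4; σ²_C = ((5−3)/6)² = 0.111
te_D = (5 + 4·8 + 17)/6 = 54/6 = 9; σ²_D = ((17−5)/6)² = 4.000
te_E = (7 + 4·13 + 19)/6 = 78/6 = 13; σ²_E = ((19−7)/6)² = 4.000
te_F = (10 + 4·12 + 14)/6 = 72/6 = 12; σ²_F = ((14−10)/6)² = 0.444
te_G = (11 + 4·13 + 15)/6 = 78/6 = 13; σ²_G = ((15−11)/6)² = 0.444
te_H = (5 + 4·10 + 21)/6 = 66/6 = 11; σ²_H = ((21−5)/6)² = 7.111

Forward pass:
ES_A = 0; EF_A = 5
ES_B = 0; EF_B = 10
ES_C = 0; EF_C = 4
ES_D = 10; EF_D = 10+9 = 19
ES_E = 10; EF_E = 10+13 = 23
ES_F = 10; EF_F = 10+12 = 22
ES_G = 19; EF_G = 19+13 = 32
ES_H = max(EF_A=5, EF_C=4, EF_E=23, EF_F=22, EF_G=32) = 32; EF_H = 32+11 = 43
Expected project duration μ = 43 hours. Critical path: B → D → G → H.

Variances on critical path: σ²_B=5.444, σ²_D=4.000, σ²_G=0.444, σ²_H=7.111.
Largest is σ²_H = 7.111.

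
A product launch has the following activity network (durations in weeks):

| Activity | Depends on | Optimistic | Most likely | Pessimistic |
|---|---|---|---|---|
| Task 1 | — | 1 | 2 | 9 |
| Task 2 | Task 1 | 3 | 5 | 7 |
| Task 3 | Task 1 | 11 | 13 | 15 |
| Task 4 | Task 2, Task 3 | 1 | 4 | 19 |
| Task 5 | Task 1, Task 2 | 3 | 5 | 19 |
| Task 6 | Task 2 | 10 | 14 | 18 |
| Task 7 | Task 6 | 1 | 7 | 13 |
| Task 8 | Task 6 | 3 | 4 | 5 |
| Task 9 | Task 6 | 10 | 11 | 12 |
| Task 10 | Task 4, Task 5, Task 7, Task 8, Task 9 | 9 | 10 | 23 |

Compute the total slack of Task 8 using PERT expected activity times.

7 weeks

te_Task 1 = (1 + 4·2 + 9)/6 = 18/6 = 3
te_Task 2 = (3 + 4·5 + 7)/6 = 30/6 = 5
te_Task 3 = (11 + 4·13 + 15)/6 = 78/6 = 13
te_Task 4 = (1 + 4·4 + 19)/6 = 36/6 = 6
te_Task 5 = (3 + 4·5 + 19)/6 = 42/6 = 7
te_Task 6 = (10 + 4·14 + 18)/6 = 84/6 = 14
te_Task 7 = (1 + 4·7 + 13)/6 = 42/6 = 7
te_Task 8 = (3 + 4·4 + 5)/6 = 24/6 = 4
te_Task 9 = (10 + 4·11 + 12)/6 = 66/6 = 11
te_Task 10 = (9 + 4·10 + 23)/6 = 72/6 = 12

Forward pass:
ES_Task 1 = 0; EF_Task 1 = 3
ES_Task 2 = 3; EF_Task 2 = 3+5 = 8
ES_Task 3 = 3; EF_Task 3 = 3+13 = 16
ES_Task 4 = max(EF_Task 2=8, EF_Task 3=16) = 16; EF_Task 4 = 16+6 = 22
ES_Task 5 = max(EF_Task 1=3, EF_Task 2=8) = 8; EF_Task 5 = 8+7 = 15
ES_Task 6 = 8; EF_Task 6 = 8+14 = 22
ES_Task 7 = 22; EF_Task 7 = 22+7 = 29
ES_Task 8 = 22; EF_Task 8 = 22+4 = 26
ES_Task 9 = 22; EF_Task 9 = 22+11 = 33
ES_Task 10 = max(EF_Task 4=22, EF_Task 5=15, EF_Task 7=29, EF_Task 8=26, EF_Task 9=33) = 33; EF_Task 10 = 33+12 = 45
Expected project duration μ = 45 weeks. Critical path: Task 1 → Task 2 → Task 6 → Task 9 → Task 10.

Backward pass:
LF_Task 10 = 45; LS_Task 10 = 45−12 = 33
LF_Task 9 = LS_Task 10 = 33; LS_Task 9 = 33−11 = 22
LF_Task 8 = LS_Task 10 = 33; LS_Task 8 = 33−4 = 29
LF_Task 7 = LS_Task 10 = 33; LS_Task 7 = 33−7 = 26
LF_Task 6 = min(LS_Task 7=26, LS_Task 8=29, LS_Task 9=22) = 22; LS_Task 6 = 22−14 = 8
LF_Task 5 = LS_Task 10 = 33; LS_Task 5 = 33−7 = 26
LF_Task 4 = LS_Task 10 = 33; LS_Task 4 = 33−6 = 27
LF_Task 3 = LS_Task 4 = 27; LS_Task 3 = 27−13 = 14
LF_Task 2 = min(LS_Task 4=27, LS_Task 5=26, LS_Task 6=8) = 8; LS_Task 2 = 8−5 = 3
LF_Task 1 = min(LS_Task 2=3, LS_Task 3=14, LS_Task 5=26) = 3; LS_Task 1 = 3−3 = 0
Slack_Task 8 = LS_Task 8 − ES_Task 8 = 29 − 22 = 7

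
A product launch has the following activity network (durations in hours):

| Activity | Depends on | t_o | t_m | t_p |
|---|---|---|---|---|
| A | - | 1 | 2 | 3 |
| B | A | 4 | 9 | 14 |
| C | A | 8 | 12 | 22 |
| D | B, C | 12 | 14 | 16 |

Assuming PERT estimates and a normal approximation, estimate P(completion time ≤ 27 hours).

0.207

te_A = (1 + 4·2 + 3)/6 = 12/6 = 2; σ²_A = ((3−1)/6)² = 0.111
te_B = (4 + 4·9 + 14)/6 = 54/6 = 9; σ²_B = ((14−4)/6)² = 2.778
te_C = (8 + 4·12 + 22)/6 = 78/6 = 13; σ²_C = ((22−8)/6)² = 5.444
te_D = (12 + 4·14 + 16)/6 = 84/6 = 14; σ²_D = ((16−12)/6)² = 0.444

Forward pass:
ES_A = 0; EF_A = 2
ES_B = 2; EF_B = 2+9 = 11
ES_C = 2; EF_C = 2+13 = 15
ES_D = max(EF_B=11, EF_C=15) = 15; EF_D = 15+14 = 29
Expected project duration μ = 29 hours. Critical path: A → C → D.

Variance along critical path = 0.111 + 5.444 + 0.444 = 6.000; σ = √6.000 = 2.449 hours.
Z = (27 − 29) / 2.449 = -0.816
P(T ≤ 27) = Φ(-0.816) ≈ 0.207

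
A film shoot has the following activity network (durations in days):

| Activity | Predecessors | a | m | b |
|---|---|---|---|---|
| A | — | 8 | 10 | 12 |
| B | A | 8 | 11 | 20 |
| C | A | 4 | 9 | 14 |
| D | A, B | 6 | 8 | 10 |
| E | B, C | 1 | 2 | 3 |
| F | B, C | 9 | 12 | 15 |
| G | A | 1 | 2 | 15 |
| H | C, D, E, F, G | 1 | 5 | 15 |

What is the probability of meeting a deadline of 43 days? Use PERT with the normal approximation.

te_A = (8 + 4·10 + 12)/6 = 60/6 = 10; σ²_A = ((12−8)/6)² = 0.444
te_B = (8 + 4·11 + 20)/6 = 72/6 = 12; σ²_B = ((20−8)/6)² = 4.000
te_C = (4 + 4·9 + 14)/6 = 54/6 = 9; σ²_C = ((14−4)/6)² = 2.778
te_D = (6 + 4·8 + 10)/6 = 48/6 = 8; σ²_D = ((10−6)/6)² = 0.444
te_E = (1 + 4·2 + 3)/6 = 12/6 = 2; σ²_E = ((3−1)/6)² = 0.111
te_F = (9 + 4·12 + 15)/6 = 72/6 = 12; σ²_F = ((15−9)/6)² = 1.000
te_G = (1 + 4·2 + 15)/6 = 24/6 = 4; σ²_G = ((15−1)/6)² = 5.444
te_H = (1 + 4·5 + 15)/6 = 36/6 = 6; σ²_H = ((15−1)/6)² = 5.444

Forward pass:
ES_A = 0; EF_A = 10
ES_B = 10; EF_B = 10+12 = 22
ES_C = 10; EF_C = 10+9 = 19
ES_D = max(EF_A=10, EF_B=22) = 22; EF_D = 22+8 = 30
ES_E = max(EF_B=22, EF_C=19) = 22; EF_E = 22+2 = 24
ES_F = max(EF_B=22, EF_C=19) = 22; EF_F = 22+12 = 34
ES_G = 10; EF_G = 10+4 = 14
ES_H = max(EF_C=19, EF_D=30, EF_E=24, EF_F=34, EF_G=14) = 34; EF_H = 34+6 = 40
Expected project duration μ = 40 days. Critical path: A → B → F → H.

Variance along critical path = 0.444 + 4.000 + 1.000 + 5.444 = 10.889; σ = √10.889 = 3.300 days.
Z = (43 − 40) / 3.300 = 0.909
P(T ≤ 43) = Φ(0.909) ≈ 0.818

0.818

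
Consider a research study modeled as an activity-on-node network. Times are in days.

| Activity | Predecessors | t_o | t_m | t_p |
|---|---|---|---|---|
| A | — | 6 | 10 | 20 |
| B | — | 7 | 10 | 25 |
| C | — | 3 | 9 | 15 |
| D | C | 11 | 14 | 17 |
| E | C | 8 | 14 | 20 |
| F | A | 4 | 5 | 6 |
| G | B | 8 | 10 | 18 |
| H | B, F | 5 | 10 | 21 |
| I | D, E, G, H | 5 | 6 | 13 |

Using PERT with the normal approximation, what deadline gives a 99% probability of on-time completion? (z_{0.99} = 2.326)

42.8 days

te_A = (6 + 4·10 + 20)/6 = 66/6 = 11; σ²_A = ((20−6)/6)² = 5.444
te_B = (7 + 4·10 + 25)/6 = 72/6 = 12; σ²_B = ((25−7)/6)² = 9.000
te_C = (3 + 4·9 + 15)/6 = 54/6 = 9; σ²_C = ((15−3)/6)² = 4.000
te_D = (11 + 4·14 + 17)/6 = 84/6 = 14; σ²_D = ((17−11)/6)² = 1.000
te_E = (8 + 4·14 + 20)/6 = 84/6 = 14; σ²_E = ((20−8)/6)² = 4.000
te_F = (4 + 4·5 + 6)/6 = 30/6 = 5; σ²_F = ((6−4)/6)² = 0.111
te_G = (8 + 4·10 + 18)/6 = 66/6 = 11; σ²_G = ((18−8)/6)² = 2.778
te_H = (5 + 4·10 + 21)/6 = 66/6 = 11; σ²_H = ((21−5)/6)² = 7.111
te_I = (5 + 4·6 + 13)/6 = 42/6 = 7; σ²_I = ((13−5)/6)² = 1.778

Forward pass:
ES_A = 0; EF_A = 11
ES_B = 0; EF_B = 12
ES_C = 0; EF_C = 9
ES_D = 9; EF_D = 9+14 = 23
ES_E = 9; EF_E = 9+14 = 23
ES_F = 11; EF_F = 11+5 = 16
ES_G = 12; EF_G = 12+11 = 23
ES_H = max(EF_B=12, EF_F=16) = 16; EF_H = 16+11 = 27
ES_I = max(EF_D=23, EF_E=23, EF_G=23, EF_H=27) = 27; EF_I = 27+7 = 34
Expected project duration μ = 34 days. Critical path: A → F → H → I.

Variance along critical path = 5.444 + 0.111 + 7.111 + 1.778 = 14.444; σ = 3.801 days.
D = μ + z·σ = 34 + 2.326·3.801 = 42.8 days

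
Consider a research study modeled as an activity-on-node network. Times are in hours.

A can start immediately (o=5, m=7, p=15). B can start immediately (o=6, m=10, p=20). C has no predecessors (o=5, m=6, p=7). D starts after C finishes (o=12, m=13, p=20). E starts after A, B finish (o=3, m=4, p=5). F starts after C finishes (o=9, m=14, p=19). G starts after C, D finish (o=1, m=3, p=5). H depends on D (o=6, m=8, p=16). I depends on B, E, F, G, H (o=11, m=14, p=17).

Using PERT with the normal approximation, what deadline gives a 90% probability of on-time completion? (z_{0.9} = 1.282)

46.1 hours

te_A = (5 + 4·7 + 15)/6 = 48/6 = 8; σ²_A = ((15−5)/6)² = 2.778
te_B = (6 + 4·10 + 20)/6 = 66/6 = 11; σ²_B = ((20−6)/6)² = 5.444
te_C = (5 + 4·6 + 7)/6 = 36/6 = 6; σ²_C = ((7−5)/6)² = 0.111
te_D = (12 + 4·13 + 20)/6 = 84/6 = 14; σ²_D = ((20−12)/6)² = 1.778
te_E = (3 + 4·4 + 5)/6 = 24/6 = 4; σ²_E = ((5−3)/6)² = 0.111
te_F = (9 + 4·14 + 19)/6 = 84/6 = 14; σ²_F = ((19−9)/6)² = 2.778
te_G = (1 + 4·3 + 5)/6 = 18/6 = 3; σ²_G = ((5−1)/6)² = 0.444
te_H = (6 + 4·8 + 16)/6 = 54/6 = 9; σ²_H = ((16−6)/6)² = 2.778
te_I = (11 + 4·14 + 17)/6 = 84/6 = 14; σ²_I = ((17−11)/6)² = 1.000

Forward pass:
ES_A = 0; EF_A = 8
ES_B = 0; EF_B = 11
ES_C = 0; EF_C = 6
ES_D = 6; EF_D = 6+14 = 20
ES_E = max(EF_A=8, EF_B=11) = 11; EF_E = 11+4 = 15
ES_F = 6; EF_F = 6+14 = 20
ES_G = max(EF_C=6, EF_D=20) = 20; EF_G = 20+3 = 23
ES_H = 20; EF_H = 20+9 = 29
ES_I = max(EF_B=11, EF_E=15, EF_F=20, EF_G=23, EF_H=29) = 29; EF_I = 29+14 = 43
Expected project duration μ = 43 hours. Critical path: C → D → H → I.

Variance along critical path = 0.111 + 1.778 + 2.778 + 1.000 = 5.667; σ = 2.380 hours.
D = μ + z·σ = 43 + 1.282·2.380 = 46.1 hours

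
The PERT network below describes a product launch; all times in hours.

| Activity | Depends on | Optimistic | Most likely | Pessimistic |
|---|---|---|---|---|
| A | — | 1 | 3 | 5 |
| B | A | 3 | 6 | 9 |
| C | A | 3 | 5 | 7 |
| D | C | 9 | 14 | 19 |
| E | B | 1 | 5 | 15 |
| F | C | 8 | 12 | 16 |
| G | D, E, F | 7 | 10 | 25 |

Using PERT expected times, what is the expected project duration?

34 hours

te_A = (1 + 4·3 + 5)/6 = 18/6 = 3
te_B = (3 + 4·6 + 9)/6 = 36/6 = 6
te_C = (3 + 4·5 + 7)/6 = 30/6 = 5
te_D = (9 + 4·14 + 19)/6 = 84/6 = 14
te_E = (1 + 4·5 + 15)/6 = 36/6 = 6
te_F = (8 + 4·12 + 16)/6 = 72/6 = 12
te_G = (7 + 4·10 + 25)/6 = 72/6 = 12

Forward pass:
ES_A = 0; EF_A = 3
ES_B = 3; EF_B = 3+6 = 9
ES_C = 3; EF_C = 3+5 = 8
ES_D = 8; EF_D = 8+14 = 22
ES_E = 9; EF_E = 9+6 = 15
ES_F = 8; EF_F = 8+12 = 20
ES_G = max(EF_D=22, EF_E=15, EF_F=20) = 22; EF_G = 22+12 = 34
Expected project duration μ = 34 hours. Critical path: A → C → D → G.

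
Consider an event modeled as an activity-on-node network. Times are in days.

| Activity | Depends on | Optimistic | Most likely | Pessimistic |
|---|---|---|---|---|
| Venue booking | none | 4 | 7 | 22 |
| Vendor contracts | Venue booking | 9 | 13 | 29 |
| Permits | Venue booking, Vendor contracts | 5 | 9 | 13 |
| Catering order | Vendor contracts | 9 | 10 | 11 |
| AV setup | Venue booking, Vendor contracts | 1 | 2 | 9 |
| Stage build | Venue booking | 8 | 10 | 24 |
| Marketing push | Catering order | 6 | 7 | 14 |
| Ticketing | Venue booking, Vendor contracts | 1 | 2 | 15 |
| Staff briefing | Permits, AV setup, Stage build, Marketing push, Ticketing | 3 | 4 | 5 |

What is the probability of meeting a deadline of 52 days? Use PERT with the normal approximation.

te_Venue booking = (4 + 4·7 + 22)/6 = 54/6 = 9; σ²_Venue booking = ((22−4)/6)² = 9.000
te_Vendor contracts = (9 + 4·13 + 29)/6 = 90/6 = 15; σ²_Vendor contracts = ((29−9)/6)² = 11.111
te_Permits = (5 + 4·9 + 13)/6 = 54/6 = 9; σ²_Permits = ((13−5)/6)² = 1.778
te_Catering order = (9 + 4·10 + 11)/6 = 60/6 = 10; σ²_Catering order = ((11−9)/6)² = 0.111
te_AV setup = (1 + 4·2 + 9)/6 = 18/6 = 3; σ²_AV setup = ((9−1)/6)² = 1.778
te_Stage build = (8 + 4·10 + 24)/6 = 72/6 = 12; σ²_Stage build = ((24−8)/6)² = 7.111
te_Marketing push = (6 + 4·7 + 14)/6 = 48/6 = 8; σ²_Marketing push = ((14−6)/6)² = 1.778
te_Ticketing = (1 + 4·2 + 15)/6 = 24/6 = 4; σ²_Ticketing = ((15−1)/6)² = 5.444
te_Staff briefing = (3 + 4·4 + 5)/6 = 24/6 = 4; σ²_Staff briefing = ((5−3)/6)² = 0.111

Forward pass:
ES_Venue booking = 0; EF_Venue booking = 9
ES_Vendor contracts = 9; EF_Vendor contracts = 9+15 = 24
ES_Permits = max(EF_Venue booking=9, EF_Vendor contracts=24) = 24; EF_Permits = 24+9 = 33
ES_Catering order = 24; EF_Catering order = 24+10 = 34
ES_AV setup = max(EF_Venue booking=9, EF_Vendor contracts=24) = 24; EF_AV setup = 24+3 = 27
ES_Stage build = 9; EF_Stage build = 9+12 = 21
ES_Marketing push = 34; EF_Marketing push = 34+8 = 42
ES_Ticketing = max(EF_Venue booking=9, EF_Vendor contracts=24) = 24; EF_Ticketing = 24+4 = 28
ES_Staff briefing = max(EF_Permits=33, EF_AV setup=27, EF_Stage build=21, EF_Marketing push=42, EF_Ticketing=28) = 42; EF_Staff briefing = 42+4 = 46
Expected project duration μ = 46 days. Critical path: Venue booking → Vendor contracts → Catering order → Marketing push → Staff briefing.

Variance along critical path = 9.000 + 11.111 + 0.111 + 1.778 + 0.111 = 22.111; σ = √22.111 = 4.702 days.
Z = (52 − 46) / 4.702 = 1.276
P(T ≤ 52) = Φ(1.276) ≈ 0.899

0.899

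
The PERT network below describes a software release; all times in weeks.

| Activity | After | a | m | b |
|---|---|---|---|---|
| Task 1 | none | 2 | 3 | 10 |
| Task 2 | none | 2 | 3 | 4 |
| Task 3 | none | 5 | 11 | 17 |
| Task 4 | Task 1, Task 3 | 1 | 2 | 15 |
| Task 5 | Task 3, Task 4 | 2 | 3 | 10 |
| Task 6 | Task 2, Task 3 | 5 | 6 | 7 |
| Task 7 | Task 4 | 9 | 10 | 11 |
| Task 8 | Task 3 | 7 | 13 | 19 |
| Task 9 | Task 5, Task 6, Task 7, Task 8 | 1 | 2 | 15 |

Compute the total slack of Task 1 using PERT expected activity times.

7 weeks

te_Task 1 = (2 + 4·3 + 10)/6 = 24/6 = 4
te_Task 2 = (2 + 4·3 + 4)/6 = 18/6 = 3
te_Task 3 = (5 + 4·11 + 17)/6 = 66/6 = 11
te_Task 4 = (1 + 4·2 + 15)/6 = 24/6 = 4
te_Task 5 = (2 + 4·3 + 10)/6 = 24/6 = 4
te_Task 6 = (5 + 4·6 + 7)/6 = 36/6 = 6
te_Task 7 = (9 + 4·10 + 11)/6 = 60/6 = 10
te_Task 8 = (7 + 4·13 + 19)/6 = 78/6 = 13
te_Task 9 = (1 + 4·2 + 15)/6 = 24/6 = 4

Forward pass:
ES_Task 1 = 0; EF_Task 1 = 4
ES_Task 2 = 0; EF_Task 2 = 3
ES_Task 3 = 0; EF_Task 3 = 11
ES_Task 4 = max(EF_Task 1=4, EF_Task 3=11) = 11; EF_Task 4 = 11+4 = 15
ES_Task 5 = max(EF_Task 3=11, EF_Task 4=15) = 15; EF_Task 5 = 15+4 = 19
ES_Task 6 = max(EF_Task 2=3, EF_Task 3=11) = 11; EF_Task 6 = 11+6 = 17
ES_Task 7 = 15; EF_Task 7 = 15+10 = 25
ES_Task 8 = 11; EF_Task 8 = 11+13 = 24
ES_Task 9 = max(EF_Task 5=19, EF_Task 6=17, EF_Task 7=25, EF_Task 8=24) = 25; EF_Task 9 = 25+4 = 29
Expected project duration μ = 29 weeks. Critical path: Task 3 → Task 4 → Task 7 → Task 9.

Backward pass:
LF_Task 9 = 29; LS_Task 9 = 29−4 = 25
LF_Task 8 = LS_Task 9 = 25; LS_Task 8 = 25−13 = 12
LF_Task 7 = LS_Task 9 = 25; LS_Task 7 = 25−10 = 15
LF_Task 6 = LS_Task 9 = 25; LS_Task 6 = 25−6 = 19
LF_Task 5 = LS_Task 9 = 25; LS_Task 5 = 25−4 = 21
LF_Task 4 = min(LS_Task 5=21, LS_Task 7=15) = 15; LS_Task 4 = 15−4 = 11
LF_Task 3 = min(LS_Task 4=11, LS_Task 5=21, LS_Task 6=19, LS_Task 8=12) = 11; LS_Task 3 = 11−11 = 0
LF_Task 2 = LS_Task 6 = 19; LS_Task 2 = 19−3 = 16
LF_Task 1 = LS_Task 4 = 11; LS_Task 1 = 11−4 = 7
Slack_Task 1 = LS_Task 1 − ES_Task 1 = 7 − 0 = 7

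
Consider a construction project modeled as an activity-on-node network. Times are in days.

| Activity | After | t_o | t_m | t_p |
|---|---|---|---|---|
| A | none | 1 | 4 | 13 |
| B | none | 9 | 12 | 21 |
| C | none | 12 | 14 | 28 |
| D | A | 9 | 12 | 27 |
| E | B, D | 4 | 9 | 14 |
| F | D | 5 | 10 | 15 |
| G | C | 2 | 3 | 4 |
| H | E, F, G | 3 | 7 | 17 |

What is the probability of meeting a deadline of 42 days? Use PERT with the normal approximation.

0.861

te_A = (1 + 4·4 + 13)/6 = 30/6 = 5; σ²_A = ((13−1)/6)² = 4.000
te_B = (9 + 4·12 + 21)/6 = 78/6 = 13; σ²_B = ((21−9)/6)² = 4.000
te_C = (12 + 4·14 + 28)/6 = 96/6 = 16; σ²_C = ((28−12)/6)² = 7.111
te_D = (9 + 4·12 + 27)/6 = 84/6 = 14; σ²_D = ((27−9)/6)² = 9.000
te_E = (4 + 4·9 + 14)/6 = 54/6 = 9; σ²_E = ((14−4)/6)² = 2.778
te_F = (5 + 4·10 + 15)/6 = 60/6 = 10; σ²_F = ((15−5)/6)² = 2.778
te_G = (2 + 4·3 + 4)/6 = 18/6 = 3; σ²_G = ((4−2)/6)² = 0.111
te_H = (3 + 4·7 + 17)/6 = 48/6 = 8; σ²_H = ((17−3)/6)² = 5.444

Forward pass:
ES_A = 0; EF_A = 5
ES_B = 0; EF_B = 13
ES_C = 0; EF_C = 16
ES_D = 5; EF_D = 5+14 = 19
ES_E = max(EF_B=13, EF_D=19) = 19; EF_E = 19+9 = 28
ES_F = 19; EF_F = 19+10 = 29
ES_G = 16; EF_G = 16+3 = 19
ES_H = max(EF_E=28, EF_F=29, EF_G=19) = 29; EF_H = 29+8 = 37
Expected project duration μ = 37 days. Critical path: A → D → F → H.

Variance along critical path = 4.000 + 9.000 + 2.778 + 5.444 = 21.222; σ = √21.222 = 4.607 days.
Z = (42 − 37) / 4.607 = 1.085
P(T ≤ 42) = Φ(1.085) ≈ 0.861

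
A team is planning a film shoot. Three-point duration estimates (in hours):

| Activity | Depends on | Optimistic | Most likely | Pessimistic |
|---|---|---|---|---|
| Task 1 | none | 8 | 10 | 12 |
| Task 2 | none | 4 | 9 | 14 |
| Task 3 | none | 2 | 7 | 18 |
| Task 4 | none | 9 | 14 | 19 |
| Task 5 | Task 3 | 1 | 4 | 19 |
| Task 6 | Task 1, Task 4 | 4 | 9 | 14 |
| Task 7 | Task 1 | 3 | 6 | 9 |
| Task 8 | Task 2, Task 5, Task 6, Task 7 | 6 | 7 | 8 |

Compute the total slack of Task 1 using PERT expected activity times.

te_Task 1 = (8 + 4·10 + 12)/6 = 60/6 = 10
te_Task 2 = (4 + 4·9 + 14)/6 = 54/6 = 9
te_Task 3 = (2 + 4·7 + 18)/6 = 48/6 = 8
te_Task 4 = (9 + 4·14 + 19)/6 = 84/6 = 14
te_Task 5 = (1 + 4·4 + 19)/6 = 36/6 = 6
te_Task 6 = (4 + 4·9 + 14)/6 = 54/6 = 9
te_Task 7 = (3 + 4·6 + 9)/6 = 36/6 = 6
te_Task 8 = (6 + 4·7 + 8)/6 = 42/6 = 7

Forward pass:
ES_Task 1 = 0; EF_Task 1 = 10
ES_Task 2 = 0; EF_Task 2 = 9
ES_Task 3 = 0; EF_Task 3 = 8
ES_Task 4 = 0; EF_Task 4 = 14
ES_Task 5 = 8; EF_Task 5 = 8+6 = 14
ES_Task 6 = max(EF_Task 1=10, EF_Task 4=14) = 14; EF_Task 6 = 14+9 = 23
ES_Task 7 = 10; EF_Task 7 = 10+6 = 16
ES_Task 8 = max(EF_Task 2=9, EF_Task 5=14, EF_Task 6=23, EF_Task 7=16) = 23; EF_Task 8 = 23+7 = 30
Expected project duration μ = 30 hours. Critical path: Task 4 → Task 6 → Task 8.

Backward pass:
LF_Task 8 = 30; LS_Task 8 = 30−7 = 23
LF_Task 7 = LS_Task 8 = 23; LS_Task 7 = 23−6 = 17
LF_Task 6 = LS_Task 8 = 23; LS_Task 6 = 23−9 = 14
LF_Task 5 = LS_Task 8 = 23; LS_Task 5 = 23−6 = 17
LF_Task 4 = LS_Task 6 = 14; LS_Task 4 = 14−14 = 0
LF_Task 3 = LS_Task 5 = 17; LS_Task 3 = 17−8 = 9
LF_Task 2 = LS_Task 8 = 23; LS_Task 2 = 23−9 = 14
LF_Task 1 = min(LS_Task 6=14, LS_Task 7=17) = 14; LS_Task 1 = 14−10 = 4
Slack_Task 1 = LS_Task 1 − ES_Task 1 = 4 − 0 = 4

4 hours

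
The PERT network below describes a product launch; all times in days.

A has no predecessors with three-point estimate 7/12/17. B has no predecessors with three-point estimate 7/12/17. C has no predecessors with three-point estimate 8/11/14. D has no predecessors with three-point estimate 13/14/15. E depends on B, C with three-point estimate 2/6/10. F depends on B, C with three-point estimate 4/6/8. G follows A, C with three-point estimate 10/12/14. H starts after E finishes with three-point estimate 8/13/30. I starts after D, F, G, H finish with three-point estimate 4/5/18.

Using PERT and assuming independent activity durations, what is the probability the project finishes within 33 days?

0.074

te_A = (7 + 4·12 + 17)/6 = 72/6 = 12; σ²_A = ((17−7)/6)² = 2.778
te_B = (7 + 4·12 + 17)/6 = 72/6 = 12; σ²_B = ((17−7)/6)² = 2.778
te_C = (8 + 4·11 + 14)/6 = 66/6 = 11; σ²_C = ((14−8)/6)² = 1.000
te_D = (13 + 4·14 + 15)/6 = 84/6 = 14; σ²_D = ((15−13)/6)² = 0.111
te_E = (2 + 4·6 + 10)/6 = 36/6 = 6; σ²_E = ((10−2)/6)² = 1.778
te_F = (4 + 4·6 + 8)/6 = 36/6 = 6; σ²_F = ((8−4)/6)² = 0.444
te_G = (10 + 4·12 + 14)/6 = 72/6 = 12; σ²_G = ((14−10)/6)² = 0.444
te_H = (8 + 4·13 + 30)/6 = 90/6 = 15; σ²_H = ((30−8)/6)² = 13.444
te_I = (4 + 4·5 + 18)/6 = 42/6 = 7; σ²_I = ((18−4)/6)² = 5.444

Forward pass:
ES_A = 0; EF_A = 12
ES_B = 0; EF_B = 12
ES_C = 0; EF_C = 11
ES_D = 0; EF_D = 14
ES_E = max(EF_B=12, EF_C=11) = 12; EF_E = 12+6 = 18
ES_F = max(EF_B=12, EF_C=11) = 12; EF_F = 12+6 = 18
ES_G = max(EF_A=12, EF_C=11) = 12; EF_G = 12+12 = 24
ES_H = 18; EF_H = 18+15 = 33
ES_I = max(EF_D=14, EF_F=18, EF_G=24, EF_H=33) = 33; EF_I = 33+7 = 40
Expected project duration μ = 40 days. Critical path: B → E → H → I.

Variance along critical path = 2.778 + 1.778 + 13.444 + 5.444 = 23.444; σ = √23.444 = 4.842 days.
Z = (33 − 40) / 4.842 = -1.446
P(T ≤ 33) = Φ(-1.446) ≈ 0.074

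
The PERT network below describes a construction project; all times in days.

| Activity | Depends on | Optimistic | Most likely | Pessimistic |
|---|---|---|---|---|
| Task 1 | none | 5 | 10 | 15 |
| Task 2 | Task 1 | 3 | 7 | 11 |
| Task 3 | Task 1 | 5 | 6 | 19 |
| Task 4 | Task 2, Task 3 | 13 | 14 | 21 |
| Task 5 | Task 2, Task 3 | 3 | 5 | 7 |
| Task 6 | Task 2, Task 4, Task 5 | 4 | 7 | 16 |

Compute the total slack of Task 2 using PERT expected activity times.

te_Task 1 = (5 + 4·10 + 15)/6 = 60/6 = 10
te_Task 2 = (3 + 4·7 + 11)/6 = 42/6 = 7
te_Task 3 = (5 + 4·6 + 19)/6 = 48/6 = 8
te_Task 4 = (13 + 4·14 + 21)/6 = 90/6 = 15
te_Task 5 = (3 + 4·5 + 7)/6 = 30/6 = 5
te_Task 6 = (4 + 4·7 + 16)/6 = 48/6 = 8

Forward pass:
ES_Task 1 = 0; EF_Task 1 = 10
ES_Task 2 = 10; EF_Task 2 = 10+7 = 17
ES_Task 3 = 10; EF_Task 3 = 10+8 = 18
ES_Task 4 = max(EF_Task 2=17, EF_Task 3=18) = 18; EF_Task 4 = 18+15 = 33
ES_Task 5 = max(EF_Task 2=17, EF_Task 3=18) = 18; EF_Task 5 = 18+5 = 23
ES_Task 6 = max(EF_Task 2=17, EF_Task 4=33, EF_Task 5=23) = 33; EF_Task 6 = 33+8 = 41
Expected project duration μ = 41 days. Critical path: Task 1 → Task 3 → Task 4 → Task 6.

Backward pass:
LF_Task 6 = 41; LS_Task 6 = 41−8 = 33
LF_Task 5 = LS_Task 6 = 33; LS_Task 5 = 33−5 = 28
LF_Task 4 = LS_Task 6 = 33; LS_Task 4 = 33−15 = 18
LF_Task 3 = min(LS_Task 4=18, LS_Task 5=28) = 18; LS_Task 3 = 18−8 = 10
LF_Task 2 = min(LS_Task 4=18, LS_Task 5=28, LS_Task 6=33) = 18; LS_Task 2 = 18−7 = 11
LF_Task 1 = min(LS_Task 2=11, LS_Task 3=10) = 10; LS_Task 1 = 10−10 = 0
Slack_Task 2 = LS_Task 2 − ES_Task 2 = 11 − 10 = 1

1 days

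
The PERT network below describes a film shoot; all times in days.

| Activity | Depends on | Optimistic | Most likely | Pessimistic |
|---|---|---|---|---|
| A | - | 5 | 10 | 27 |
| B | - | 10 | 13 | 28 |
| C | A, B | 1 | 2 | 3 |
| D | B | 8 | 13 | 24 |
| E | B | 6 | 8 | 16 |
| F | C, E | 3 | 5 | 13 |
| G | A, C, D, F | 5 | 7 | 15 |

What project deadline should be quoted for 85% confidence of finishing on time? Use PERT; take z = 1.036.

42.3 days

te_A = (5 + 4·10 + 27)/6 = 72/6 = 12; σ²_A = ((27−5)/6)² = 13.444
te_B = (10 + 4·13 + 28)/6 = 90/6 = 15; σ²_B = ((28−10)/6)² = 9.000
te_C = (1 + 4·2 + 3)/6 = 12/6 = 2; σ²_C = ((3−1)/6)² = 0.111
te_D = (8 + 4·13 + 24)/6 = 84/6 = 14; σ²_D = ((24−8)/6)² = 7.111
te_E = (6 + 4·8 + 16)/6 = 54/6 = 9; σ²_E = ((16−6)/6)² = 2.778
te_F = (3 + 4·5 + 13)/6 = 36/6 = 6; σ²_F = ((13−3)/6)² = 2.778
te_G = (5 + 4·7 + 15)/6 = 48/6 = 8; σ²_G = ((15−5)/6)² = 2.778

Forward pass:
ES_A = 0; EF_A = 12
ES_B = 0; EF_B = 15
ES_C = max(EF_A=12, EF_B=15) = 15; EF_C = 15+2 = 17
ES_D = 15; EF_D = 15+14 = 29
ES_E = 15; EF_E = 15+9 = 24
ES_F = max(EF_C=17, EF_E=24) = 24; EF_F = 24+6 = 30
ES_G = max(EF_A=12, EF_C=17, EF_D=29, EF_F=30) = 30; EF_G = 30+8 = 38
Expected project duration μ = 38 days. Critical path: B → E → F → G.

Variance along critical path = 9.000 + 2.778 + 2.778 + 2.778 = 17.333; σ = 4.163 days.
D = μ + z·σ = 38 + 1.036·4.163 = 42.3 days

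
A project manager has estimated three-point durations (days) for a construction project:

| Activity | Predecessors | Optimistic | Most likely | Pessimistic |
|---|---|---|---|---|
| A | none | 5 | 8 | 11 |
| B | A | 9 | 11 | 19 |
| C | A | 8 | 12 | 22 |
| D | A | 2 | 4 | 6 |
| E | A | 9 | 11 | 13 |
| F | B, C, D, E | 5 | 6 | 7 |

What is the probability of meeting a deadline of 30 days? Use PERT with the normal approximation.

0.879

te_A = (5 + 4·8 + 11)/6 = 48/6 = 8; σ²_A = ((11−5)/6)² = 1.000
te_B = (9 + 4·11 + 19)/6 = 72/6 = 12; σ²_B = ((19−9)/6)² = 2.778
te_C = (8 + 4·12 + 22)/6 = 78/6 = 13; σ²_C = ((22−8)/6)² = 5.444
te_D = (2 + 4·4 + 6)/6 = 24/6 = 4; σ²_D = ((6−2)/6)² = 0.444
te_E = (9 + 4·11 + 13)/6 = 66/6 = 11; σ²_E = ((13−9)/6)² = 0.444
te_F = (5 + 4·6 + 7)/6 = 36/6 = 6; σ²_F = ((7−5)/6)² = 0.111

Forward pass:
ES_A = 0; EF_A = 8
ES_B = 8; EF_B = 8+12 = 20
ES_C = 8; EF_C = 8+13 = 21
ES_D = 8; EF_D = 8+4 = 12
ES_E = 8; EF_E = 8+11 = 19
ES_F = max(EF_B=20, EF_C=21, EF_D=12, EF_E=19) = 21; EF_F = 21+6 = 27
Expected project duration μ = 27 days. Critical path: A → C → F.

Variance along critical path = 1.000 + 5.444 + 0.111 = 6.556; σ = √6.556 = 2.560 days.
Z = (30 − 27) / 2.560 = 1.172
P(T ≤ 30) = Φ(1.172) ≈ 0.879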